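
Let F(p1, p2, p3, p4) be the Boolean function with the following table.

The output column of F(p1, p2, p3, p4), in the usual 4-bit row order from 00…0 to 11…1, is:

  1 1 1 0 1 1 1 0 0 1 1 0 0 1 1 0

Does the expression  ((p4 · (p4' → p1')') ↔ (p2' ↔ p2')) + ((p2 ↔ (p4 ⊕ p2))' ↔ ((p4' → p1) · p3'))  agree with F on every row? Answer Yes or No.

Evaluate ((p4 · (p4' → p1')') ↔ (p2' ↔ p2')) + ((p2 ↔ (p4 ⊕ p2))' ↔ ((p4' → p1) · p3')) on each row and compare to F:
  p1=0, p2=0, p3=0, p4=0: formula gives 1, F = 1 ✓
  p1=0, p2=0, p3=0, p4=1: formula gives 1, F = 1 ✓
  p1=0, p2=0, p3=1, p4=0: formula gives 1, F = 1 ✓
  p1=0, p2=0, p3=1, p4=1: formula gives 0, F = 0 ✓
  … (the remaining 12 rows also agree.)
Every row agrees, so the formula is equivalent.

Yes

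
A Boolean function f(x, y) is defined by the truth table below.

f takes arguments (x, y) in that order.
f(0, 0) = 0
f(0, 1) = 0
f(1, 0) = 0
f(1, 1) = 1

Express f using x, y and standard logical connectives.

The output is 1 only when every input is 1 — the AND of all inputs.

f(x, y) = x · y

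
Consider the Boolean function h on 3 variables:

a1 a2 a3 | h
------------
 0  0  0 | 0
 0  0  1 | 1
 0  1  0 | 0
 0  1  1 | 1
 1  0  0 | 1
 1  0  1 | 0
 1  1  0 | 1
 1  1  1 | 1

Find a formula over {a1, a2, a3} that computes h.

h(a1, a2, a3) = ~((((~a1 & ~a2) & ~a3) | ((~a1 & a2) & ~a3)) | ((a1 & ~a2) & a3))

There are just 3 zero rows: (0,0,0), (0,1,0), (1,0,1). Their minterms are ¬a1·¬a2·¬a3, ¬a1·a2·¬a3, a1·¬a2·a3; the OR of those covers precisely the 0-outputs, and negating it yields h.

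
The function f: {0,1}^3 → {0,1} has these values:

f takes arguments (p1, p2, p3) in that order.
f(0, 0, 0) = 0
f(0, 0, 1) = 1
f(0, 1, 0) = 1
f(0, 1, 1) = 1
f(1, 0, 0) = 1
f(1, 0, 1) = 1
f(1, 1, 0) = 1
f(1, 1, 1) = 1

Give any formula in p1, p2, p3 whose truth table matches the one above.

The output is 1 whenever at least one input is 1 — the OR of all inputs.

f(p1, p2, p3) = (p1 + p2) + p3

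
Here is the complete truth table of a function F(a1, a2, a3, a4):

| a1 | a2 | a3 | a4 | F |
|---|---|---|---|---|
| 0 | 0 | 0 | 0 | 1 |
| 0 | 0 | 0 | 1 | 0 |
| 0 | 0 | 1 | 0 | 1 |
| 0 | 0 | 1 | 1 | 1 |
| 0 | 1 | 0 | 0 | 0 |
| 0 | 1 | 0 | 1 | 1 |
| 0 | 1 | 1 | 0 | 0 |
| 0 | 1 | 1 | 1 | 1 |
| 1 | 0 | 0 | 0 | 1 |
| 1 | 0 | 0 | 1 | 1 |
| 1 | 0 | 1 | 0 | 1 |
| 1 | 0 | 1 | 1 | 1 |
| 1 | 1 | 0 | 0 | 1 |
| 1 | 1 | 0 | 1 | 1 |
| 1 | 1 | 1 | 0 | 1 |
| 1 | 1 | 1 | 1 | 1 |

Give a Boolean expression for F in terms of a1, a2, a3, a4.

F is 0 on only 3 rows — (0,0,0,1), (0,1,0,0), (0,1,1,0). Writing each as a minterm (¬a1·¬a2·¬a3·a4, ¬a1·a2·¬a3·¬a4, ¬a1·a2·a3·¬a4) and OR-ing them characterizes exactly where F=0, so F is the negation of that disjunction.

F(a1, a2, a3, a4) = ~(((((~a1 & ~a2) & ~a3) & a4) | (((~a1 & a2) & ~a3) & ~a4)) | (((~a1 & a2) & a3) & ~a4))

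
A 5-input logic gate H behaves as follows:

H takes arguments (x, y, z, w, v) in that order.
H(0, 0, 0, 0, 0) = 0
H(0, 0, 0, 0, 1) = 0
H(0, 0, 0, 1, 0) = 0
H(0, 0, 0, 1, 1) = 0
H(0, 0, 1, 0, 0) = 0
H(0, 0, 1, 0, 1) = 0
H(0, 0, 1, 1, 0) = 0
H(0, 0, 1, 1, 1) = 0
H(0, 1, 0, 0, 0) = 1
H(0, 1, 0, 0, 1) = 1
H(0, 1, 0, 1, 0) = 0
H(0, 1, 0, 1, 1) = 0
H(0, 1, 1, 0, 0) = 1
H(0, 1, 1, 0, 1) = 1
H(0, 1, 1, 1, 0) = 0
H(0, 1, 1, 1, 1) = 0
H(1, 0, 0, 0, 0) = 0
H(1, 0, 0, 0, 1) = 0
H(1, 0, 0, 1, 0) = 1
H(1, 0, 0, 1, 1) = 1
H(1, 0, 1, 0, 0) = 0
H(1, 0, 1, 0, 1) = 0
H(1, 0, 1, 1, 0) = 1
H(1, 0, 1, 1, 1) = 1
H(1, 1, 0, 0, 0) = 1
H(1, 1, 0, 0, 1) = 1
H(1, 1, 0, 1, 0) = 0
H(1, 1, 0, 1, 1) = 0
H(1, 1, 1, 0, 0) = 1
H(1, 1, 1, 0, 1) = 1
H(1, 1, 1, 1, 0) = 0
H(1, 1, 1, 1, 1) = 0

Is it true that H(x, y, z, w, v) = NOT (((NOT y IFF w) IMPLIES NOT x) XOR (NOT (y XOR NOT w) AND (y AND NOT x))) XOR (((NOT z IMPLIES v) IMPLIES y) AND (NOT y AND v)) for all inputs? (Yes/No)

Yes

Check the formula against H row by row:
  x=0, y=0, z=0, w=0, v=0: formula gives 0, H = 0 ✓
  x=0, y=0, z=0, w=0, v=1: formula gives 0, H = 0 ✓
  x=0, y=0, z=0, w=1, v=0: formula gives 0, H = 0 ✓
  x=0, y=0, z=0, w=1, v=1: formula gives 0, H = 0 ✓
  … (the remaining 28 rows also agree.)
No disagreement on any input; they are logically equivalent.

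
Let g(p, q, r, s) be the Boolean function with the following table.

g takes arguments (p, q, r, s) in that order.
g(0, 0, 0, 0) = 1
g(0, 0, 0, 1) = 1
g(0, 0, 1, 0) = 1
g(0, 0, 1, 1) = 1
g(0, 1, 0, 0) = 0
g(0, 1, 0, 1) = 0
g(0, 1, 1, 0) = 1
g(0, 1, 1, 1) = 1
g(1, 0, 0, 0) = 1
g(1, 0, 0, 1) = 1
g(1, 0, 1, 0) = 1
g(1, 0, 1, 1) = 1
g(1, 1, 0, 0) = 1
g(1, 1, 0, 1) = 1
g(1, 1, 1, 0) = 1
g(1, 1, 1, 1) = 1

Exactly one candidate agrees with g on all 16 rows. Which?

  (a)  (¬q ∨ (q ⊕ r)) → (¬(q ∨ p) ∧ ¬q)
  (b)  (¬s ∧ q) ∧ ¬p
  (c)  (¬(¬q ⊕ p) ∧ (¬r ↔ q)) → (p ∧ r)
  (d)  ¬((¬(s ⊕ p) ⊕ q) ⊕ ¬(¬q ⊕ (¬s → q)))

c

(a): at (1,0,0,0) it gives 0, but g = 1 — eliminated.
(b): at (0,0,0,0) it gives 0, but g = 1 — eliminated.
(d): at (0,0,0,0) it gives 0, but g = 1 — eliminated.
That leaves (c). Evaluating it on every row reproduces the table of g exactly.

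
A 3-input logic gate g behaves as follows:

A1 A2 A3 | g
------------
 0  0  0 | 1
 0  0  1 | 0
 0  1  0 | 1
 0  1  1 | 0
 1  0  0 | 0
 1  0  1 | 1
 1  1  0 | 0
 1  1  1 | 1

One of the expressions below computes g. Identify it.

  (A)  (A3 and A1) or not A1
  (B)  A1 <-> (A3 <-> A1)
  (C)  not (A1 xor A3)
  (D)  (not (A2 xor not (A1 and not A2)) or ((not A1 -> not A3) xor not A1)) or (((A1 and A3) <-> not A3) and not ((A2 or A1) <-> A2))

C

(A) disagrees with g on (0,0,1) (formula → 1, table → 0); rule it out.
(B) disagrees with g on (0,0,0) (formula → 0, table → 1); rule it out.
(D) disagrees with g on (0,0,0) (formula → 0, table → 1); rule it out.
That leaves (C). Evaluating it on every row reproduces the table of g exactly.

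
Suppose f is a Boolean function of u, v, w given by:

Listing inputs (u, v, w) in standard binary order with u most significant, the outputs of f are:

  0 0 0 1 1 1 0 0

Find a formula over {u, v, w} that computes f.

Collect the rows where f=1 — (0,1,1), (1,0,0), (1,0,1) — and write one minterm per row: ¬u·v·w, u·¬v·¬w, u·¬v·w. Their union (logical OR) reproduces the table exactly.

f(u, v, w) = (((u' · v) · w) + ((u · v') · w')) + ((u · v') · w)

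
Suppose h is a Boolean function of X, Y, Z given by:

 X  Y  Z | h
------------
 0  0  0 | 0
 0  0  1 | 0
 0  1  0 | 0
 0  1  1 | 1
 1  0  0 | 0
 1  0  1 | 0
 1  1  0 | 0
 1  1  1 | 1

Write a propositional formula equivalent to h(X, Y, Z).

h(X, Y, Z) = ((¬X ∧ Y) ∧ Z) ∨ ((X ∧ Y) ∧ Z)

The 1-rows are (0,1,1), (1,1,1). Each contributes one minterm — ¬X·Y·Z; X·Y·Z — and their disjunction is a sum-of-products form of h.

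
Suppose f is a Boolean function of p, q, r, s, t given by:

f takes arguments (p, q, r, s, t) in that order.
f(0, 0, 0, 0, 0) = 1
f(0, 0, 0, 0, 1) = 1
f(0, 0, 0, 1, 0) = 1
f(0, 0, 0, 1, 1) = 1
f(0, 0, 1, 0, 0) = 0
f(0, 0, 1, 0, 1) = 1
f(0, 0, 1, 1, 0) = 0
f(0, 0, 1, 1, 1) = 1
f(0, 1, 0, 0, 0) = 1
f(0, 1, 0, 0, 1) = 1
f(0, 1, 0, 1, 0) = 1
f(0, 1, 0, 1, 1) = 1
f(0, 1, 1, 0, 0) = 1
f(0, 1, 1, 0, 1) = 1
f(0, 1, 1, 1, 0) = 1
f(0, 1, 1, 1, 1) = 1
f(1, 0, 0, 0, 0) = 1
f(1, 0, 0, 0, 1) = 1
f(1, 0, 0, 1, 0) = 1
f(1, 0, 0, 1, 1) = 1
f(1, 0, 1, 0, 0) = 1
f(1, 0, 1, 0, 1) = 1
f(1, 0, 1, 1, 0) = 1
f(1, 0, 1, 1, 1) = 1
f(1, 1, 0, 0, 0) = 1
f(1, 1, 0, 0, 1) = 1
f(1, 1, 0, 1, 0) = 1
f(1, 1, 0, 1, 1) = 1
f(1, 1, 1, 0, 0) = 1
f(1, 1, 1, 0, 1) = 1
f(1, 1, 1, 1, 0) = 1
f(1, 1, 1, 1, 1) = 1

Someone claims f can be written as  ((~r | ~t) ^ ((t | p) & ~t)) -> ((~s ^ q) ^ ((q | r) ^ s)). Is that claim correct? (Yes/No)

Yes

Check the formula against f row by row:
  p=0, q=0, r=0, s=0, t=0: formula gives 1, f = 1 ✓
  p=0, q=0, r=0, s=0, t=1: formula gives 1, f = 1 ✓
  p=0, q=0, r=0, s=1, t=0: formula gives 1, f = 1 ✓
  p=0, q=0, r=0, s=1, t=1: formula gives 1, f = 1 ✓
  … (the remaining 28 rows also agree.)
All 32 rows match — the expression computes f exactly.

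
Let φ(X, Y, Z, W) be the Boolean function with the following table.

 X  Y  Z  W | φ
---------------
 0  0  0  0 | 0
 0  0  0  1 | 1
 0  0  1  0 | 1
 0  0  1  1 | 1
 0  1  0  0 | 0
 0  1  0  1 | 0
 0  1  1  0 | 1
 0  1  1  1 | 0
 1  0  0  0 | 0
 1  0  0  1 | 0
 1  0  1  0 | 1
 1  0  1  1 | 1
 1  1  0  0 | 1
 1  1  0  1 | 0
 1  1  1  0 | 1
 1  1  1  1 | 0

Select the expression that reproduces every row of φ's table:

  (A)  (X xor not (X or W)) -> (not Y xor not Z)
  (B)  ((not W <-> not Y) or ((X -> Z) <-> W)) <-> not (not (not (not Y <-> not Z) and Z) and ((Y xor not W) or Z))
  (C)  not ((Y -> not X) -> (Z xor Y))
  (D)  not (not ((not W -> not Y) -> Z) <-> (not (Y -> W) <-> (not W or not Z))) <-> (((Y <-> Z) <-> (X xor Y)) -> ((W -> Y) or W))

B

(A): at (0,1,0,0) it gives 1, but φ = 0 — eliminated.
(C): at (0,0,0,0) it gives 1, but φ = 0 — eliminated.
(D): at (0,0,0,0) it gives 1, but φ = 0 — eliminated.
(B) is the remaining candidate, and it agrees with φ on all 16 inputs.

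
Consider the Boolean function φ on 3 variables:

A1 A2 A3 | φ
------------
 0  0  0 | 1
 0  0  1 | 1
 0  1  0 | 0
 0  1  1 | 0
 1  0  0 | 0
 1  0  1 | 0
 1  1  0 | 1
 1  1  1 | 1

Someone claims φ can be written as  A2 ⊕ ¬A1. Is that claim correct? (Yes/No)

Yes

Evaluate A2 ⊕ ¬A1 on each row and compare to φ:
  A1=0, A2=0, A3=0: formula gives 1, φ = 1 ✓
  A1=0, A2=0, A3=1: formula gives 1, φ = 1 ✓
  A1=0, A2=1, A3=0: formula gives 0, φ = 0 ✓
  A1=0, A2=1, A3=1: formula gives 0, φ = 0 ✓
  A1=1, A2=0, A3=0: formula gives 0, φ = 0 ✓
  …and likewise for the remaining 3 rows.
No disagreement on any input; they are logically equivalent.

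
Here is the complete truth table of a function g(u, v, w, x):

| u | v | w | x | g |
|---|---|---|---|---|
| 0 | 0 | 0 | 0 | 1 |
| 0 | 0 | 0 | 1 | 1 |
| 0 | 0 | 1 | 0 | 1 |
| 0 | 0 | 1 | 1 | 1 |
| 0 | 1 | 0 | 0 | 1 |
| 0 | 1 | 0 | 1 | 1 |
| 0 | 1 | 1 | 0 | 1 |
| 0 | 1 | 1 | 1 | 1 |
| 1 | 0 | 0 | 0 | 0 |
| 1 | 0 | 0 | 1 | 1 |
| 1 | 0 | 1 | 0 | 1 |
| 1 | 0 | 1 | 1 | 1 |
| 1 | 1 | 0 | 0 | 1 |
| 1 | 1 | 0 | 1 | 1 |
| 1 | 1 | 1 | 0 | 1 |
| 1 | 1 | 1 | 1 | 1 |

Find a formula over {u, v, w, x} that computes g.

g is 0 on exactly one input, (1,0,0,0), whose minterm is u·¬v·¬w·¬x. So g is the negation of that single conjunction.

g(u, v, w, x) = (((u · v') · w') · x')'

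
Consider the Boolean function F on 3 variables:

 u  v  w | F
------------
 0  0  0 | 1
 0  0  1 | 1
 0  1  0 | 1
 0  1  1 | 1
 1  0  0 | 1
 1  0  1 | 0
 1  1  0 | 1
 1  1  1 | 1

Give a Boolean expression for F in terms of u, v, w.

Only row (1,0,1) gives 0. So F is 1 everywhere except there — the complement of the minterm u·¬v·w.

F(u, v, w) = not ((u and not v) and w)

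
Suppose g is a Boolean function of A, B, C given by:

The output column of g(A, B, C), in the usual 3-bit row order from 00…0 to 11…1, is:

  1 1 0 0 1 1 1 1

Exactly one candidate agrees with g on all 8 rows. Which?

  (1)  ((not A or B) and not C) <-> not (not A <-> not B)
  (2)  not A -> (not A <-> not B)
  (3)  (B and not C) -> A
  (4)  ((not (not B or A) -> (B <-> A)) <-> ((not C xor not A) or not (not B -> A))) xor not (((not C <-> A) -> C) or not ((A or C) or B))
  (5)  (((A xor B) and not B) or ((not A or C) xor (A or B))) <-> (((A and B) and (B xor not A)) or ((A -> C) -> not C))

(1) disagrees with g on (0,0,0) (formula → 0, table → 1); rule it out.
(3) disagrees with g on (0,1,1) (formula → 1, table → 0); rule it out.
(4) disagrees with g on (0,1,0) (formula → 1, table → 0); rule it out.
(5) disagrees with g on (0,0,1) (formula → 0, table → 1); rule it out.
That leaves (2). Evaluating it on every row reproduces the table of g exactly.

2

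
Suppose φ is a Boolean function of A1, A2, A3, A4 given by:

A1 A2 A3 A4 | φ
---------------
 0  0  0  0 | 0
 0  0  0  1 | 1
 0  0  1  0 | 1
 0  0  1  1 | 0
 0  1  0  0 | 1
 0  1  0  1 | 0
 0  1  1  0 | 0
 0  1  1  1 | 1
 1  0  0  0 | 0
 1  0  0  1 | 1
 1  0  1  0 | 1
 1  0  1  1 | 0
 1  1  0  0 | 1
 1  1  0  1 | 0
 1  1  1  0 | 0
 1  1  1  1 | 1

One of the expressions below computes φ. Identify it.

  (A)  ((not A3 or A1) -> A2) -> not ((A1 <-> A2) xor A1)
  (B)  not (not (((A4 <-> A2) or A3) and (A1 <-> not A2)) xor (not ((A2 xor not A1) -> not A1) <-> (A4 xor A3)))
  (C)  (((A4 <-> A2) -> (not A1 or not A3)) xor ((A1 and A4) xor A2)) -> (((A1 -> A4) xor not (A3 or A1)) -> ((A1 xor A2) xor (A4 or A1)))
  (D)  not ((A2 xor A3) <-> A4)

(A) fails at (0,0,0,0): the formula yields 1, φ is 0.
(B) fails at (0,0,0,0): the formula yields 1, φ is 0.
(C) fails at (0,0,0,0): the formula yields 1, φ is 0.
Only (D) survives; checking it on all 16 rows confirms it matches φ.

D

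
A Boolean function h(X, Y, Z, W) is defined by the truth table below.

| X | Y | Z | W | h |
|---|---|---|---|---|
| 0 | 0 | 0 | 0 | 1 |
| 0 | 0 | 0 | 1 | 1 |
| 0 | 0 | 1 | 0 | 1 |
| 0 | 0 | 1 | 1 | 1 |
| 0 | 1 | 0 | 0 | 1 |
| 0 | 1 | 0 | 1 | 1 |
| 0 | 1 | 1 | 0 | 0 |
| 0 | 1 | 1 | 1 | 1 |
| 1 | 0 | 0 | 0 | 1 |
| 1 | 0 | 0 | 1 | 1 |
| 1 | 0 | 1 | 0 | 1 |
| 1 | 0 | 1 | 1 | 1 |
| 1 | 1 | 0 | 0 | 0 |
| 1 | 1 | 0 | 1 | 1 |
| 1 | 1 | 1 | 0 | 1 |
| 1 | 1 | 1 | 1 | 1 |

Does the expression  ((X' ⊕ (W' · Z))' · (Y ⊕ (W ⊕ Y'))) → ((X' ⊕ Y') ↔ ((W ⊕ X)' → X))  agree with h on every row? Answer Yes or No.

Evaluate ((X' ⊕ (W' · Z))' · (Y ⊕ (W ⊕ Y'))) → ((X' ⊕ Y') ↔ ((W ⊕ X)' → X)) on each row and compare to h:
  X=0, Y=0, Z=0, W=0: formula gives 1, h = 1 ✓
  X=0, Y=0, Z=0, W=1: formula gives 1, h = 1 ✓
  X=0, Y=0, Z=1, W=0: formula gives 1, h = 1 ✓
  X=0, Y=0, Z=1, W=1: formula gives 1, h = 1 ✓
  … (the remaining 12 rows also agree.)
Every row agrees, so the formula is equivalent.

Yes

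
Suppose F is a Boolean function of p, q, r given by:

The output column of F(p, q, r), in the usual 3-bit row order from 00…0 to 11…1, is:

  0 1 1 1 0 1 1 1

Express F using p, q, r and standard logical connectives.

F is 0 on only 2 rows — (0,0,0), (1,0,0). Writing each as a minterm (¬p·¬q·¬r, p·¬q·¬r) and OR-ing them characterizes exactly where F=0, so F is the negation of that disjunction.

F(p, q, r) = (((p' · q') · r') + ((p · q') · r'))'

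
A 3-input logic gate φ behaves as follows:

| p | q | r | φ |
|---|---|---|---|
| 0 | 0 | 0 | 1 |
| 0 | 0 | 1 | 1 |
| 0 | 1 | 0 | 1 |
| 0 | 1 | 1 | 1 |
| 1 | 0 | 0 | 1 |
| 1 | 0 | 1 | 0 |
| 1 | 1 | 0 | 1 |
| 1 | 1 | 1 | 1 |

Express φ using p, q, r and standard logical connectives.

Only row (1,0,1) gives 0. So φ is 1 everywhere except there — the complement of the minterm p·¬q·r.

φ(p, q, r) = ¬((p ∧ ¬q) ∧ r)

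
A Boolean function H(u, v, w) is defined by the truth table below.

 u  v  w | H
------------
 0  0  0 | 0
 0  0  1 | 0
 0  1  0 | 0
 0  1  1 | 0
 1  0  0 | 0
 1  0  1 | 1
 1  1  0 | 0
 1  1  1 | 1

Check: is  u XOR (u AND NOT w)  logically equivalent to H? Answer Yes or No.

Evaluate u XOR (u AND NOT w) on each row and compare to H:
  u=0, v=0, w=0: formula gives 0, H = 0 ✓
  u=0, v=0, w=1: formula gives 0, H = 0 ✓
  u=0, v=1, w=0: formula gives 0, H = 0 ✓
  u=0, v=1, w=1: formula gives 0, H = 0 ✓
  u=1, v=0, w=0: formula gives 0, H = 0 ✓
  …and likewise for the remaining 3 rows.
Every row agrees, so the formula is equivalent.

Yes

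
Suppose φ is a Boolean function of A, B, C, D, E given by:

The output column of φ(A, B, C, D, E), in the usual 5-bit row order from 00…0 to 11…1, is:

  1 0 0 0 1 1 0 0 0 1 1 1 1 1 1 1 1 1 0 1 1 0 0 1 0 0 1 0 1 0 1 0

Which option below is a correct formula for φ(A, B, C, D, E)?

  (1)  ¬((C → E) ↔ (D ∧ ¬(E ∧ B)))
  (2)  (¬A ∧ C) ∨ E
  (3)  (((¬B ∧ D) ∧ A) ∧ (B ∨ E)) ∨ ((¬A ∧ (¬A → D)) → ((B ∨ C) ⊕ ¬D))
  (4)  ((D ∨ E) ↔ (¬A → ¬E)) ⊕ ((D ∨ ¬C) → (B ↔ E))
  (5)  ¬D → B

(1) fails at (0,0,0,0,1): the formula yields 1, φ is 0.
(2) fails at (0,0,0,0,0): the formula yields 0, φ is 1.
(3) fails at (0,0,0,0,1): the formula yields 1, φ is 0.
(5) fails at (0,0,0,0,0): the formula yields 0, φ is 1.
(4) is the remaining candidate, and it agrees with φ on all 32 inputs.

4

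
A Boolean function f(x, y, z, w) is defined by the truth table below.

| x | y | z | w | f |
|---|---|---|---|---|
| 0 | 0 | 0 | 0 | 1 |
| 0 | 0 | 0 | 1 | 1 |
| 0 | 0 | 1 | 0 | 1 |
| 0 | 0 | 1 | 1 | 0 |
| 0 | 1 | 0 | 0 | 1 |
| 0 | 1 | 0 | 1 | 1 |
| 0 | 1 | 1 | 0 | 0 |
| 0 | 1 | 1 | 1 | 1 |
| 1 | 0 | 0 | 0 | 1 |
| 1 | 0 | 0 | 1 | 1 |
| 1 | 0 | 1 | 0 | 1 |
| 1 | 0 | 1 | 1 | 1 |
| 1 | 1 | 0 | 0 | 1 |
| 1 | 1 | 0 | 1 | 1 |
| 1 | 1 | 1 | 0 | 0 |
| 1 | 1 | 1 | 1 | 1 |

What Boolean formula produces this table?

f is 0 on only 3 rows — (0,0,1,1), (0,1,1,0), (1,1,1,0). Writing each as a minterm (¬x·¬y·z·w, ¬x·y·z·¬w, x·y·z·¬w) and OR-ing them characterizes exactly where f=0, so f is the negation of that disjunction.

f(x, y, z, w) = not (((((not x and not y) and z) and w) or (((not x and y) and z) and not w)) or (((x and y) and z) and not w))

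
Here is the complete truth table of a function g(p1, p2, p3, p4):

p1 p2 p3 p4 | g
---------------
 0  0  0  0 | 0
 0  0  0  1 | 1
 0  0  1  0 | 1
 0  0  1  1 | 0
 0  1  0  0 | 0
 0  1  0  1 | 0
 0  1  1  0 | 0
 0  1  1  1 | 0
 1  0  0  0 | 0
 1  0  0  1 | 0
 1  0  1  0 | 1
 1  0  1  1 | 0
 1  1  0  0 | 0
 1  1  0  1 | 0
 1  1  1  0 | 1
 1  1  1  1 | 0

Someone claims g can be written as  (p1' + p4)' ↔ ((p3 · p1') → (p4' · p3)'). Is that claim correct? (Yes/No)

No

Evaluate (p1' + p4)' ↔ ((p3 · p1') → (p4' · p3)') on each row and compare to g:
  p1=0, p2=0, p3=0, p4=0: formula gives 0, g = 0 ✓
  p1=0, p2=0, p3=0, p4=1: formula gives 0, but g = 1 ✗
Since they disagree at (0,0,0,1), the expression is not a correct formula for g.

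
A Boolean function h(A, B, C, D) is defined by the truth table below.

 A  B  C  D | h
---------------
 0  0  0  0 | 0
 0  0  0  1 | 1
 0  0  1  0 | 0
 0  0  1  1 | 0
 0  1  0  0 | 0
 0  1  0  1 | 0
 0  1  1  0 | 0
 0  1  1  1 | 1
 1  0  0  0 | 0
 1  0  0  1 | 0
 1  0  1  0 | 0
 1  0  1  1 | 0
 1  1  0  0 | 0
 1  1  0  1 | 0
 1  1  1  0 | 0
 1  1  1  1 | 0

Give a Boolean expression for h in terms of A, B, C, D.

h(A, B, C, D) = (((~A & ~B) & ~C) & D) | (((~A & B) & C) & D)

h=1 on 2 inputs: (0,0,0,1), (0,1,1,1). Reading each as a conjunction of literals (¬A·¬B·¬C·D, ¬A·B·C·D) and taking the OR gives the canonical DNF.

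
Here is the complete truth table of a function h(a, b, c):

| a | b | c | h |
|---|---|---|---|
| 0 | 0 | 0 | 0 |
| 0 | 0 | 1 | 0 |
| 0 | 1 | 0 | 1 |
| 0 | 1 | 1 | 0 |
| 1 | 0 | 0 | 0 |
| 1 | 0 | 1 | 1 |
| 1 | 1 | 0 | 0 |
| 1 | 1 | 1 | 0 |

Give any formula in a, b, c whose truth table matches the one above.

The 1-rows are (0,1,0), (1,0,1). Each contributes one minterm — ¬a·b·¬c; a·¬b·c — and their disjunction is a sum-of-products form of h.

h(a, b, c) = ((~a & b) & ~c) | ((a & ~b) & c)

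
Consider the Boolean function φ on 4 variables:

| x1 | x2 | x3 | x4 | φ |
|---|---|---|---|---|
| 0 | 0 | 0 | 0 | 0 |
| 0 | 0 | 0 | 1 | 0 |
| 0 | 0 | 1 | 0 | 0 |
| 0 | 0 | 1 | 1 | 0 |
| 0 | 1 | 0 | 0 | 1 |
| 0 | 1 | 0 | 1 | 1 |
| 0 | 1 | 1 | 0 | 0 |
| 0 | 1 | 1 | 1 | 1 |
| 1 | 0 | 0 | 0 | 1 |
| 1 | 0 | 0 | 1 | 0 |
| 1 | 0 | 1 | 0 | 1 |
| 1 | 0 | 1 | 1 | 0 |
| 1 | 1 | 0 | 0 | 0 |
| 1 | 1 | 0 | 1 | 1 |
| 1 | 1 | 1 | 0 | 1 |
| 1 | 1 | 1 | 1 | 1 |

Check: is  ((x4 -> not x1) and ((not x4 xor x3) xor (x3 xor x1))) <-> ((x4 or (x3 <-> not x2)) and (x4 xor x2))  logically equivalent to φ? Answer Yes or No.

Yes

Check the formula against φ row by row:
  x1=0, x2=0, x3=0, x4=0: formula gives 0, φ = 0 ✓
  x1=0, x2=0, x3=0, x4=1: formula gives 0, φ = 0 ✓
  x1=0, x2=0, x3=1, x4=0: formula gives 0, φ = 0 ✓
  x1=0, x2=0, x3=1, x4=1: formula gives 0, φ = 0 ✓
  … (the remaining 12 rows also agree.)
No disagreement on any input; they are logically equivalent.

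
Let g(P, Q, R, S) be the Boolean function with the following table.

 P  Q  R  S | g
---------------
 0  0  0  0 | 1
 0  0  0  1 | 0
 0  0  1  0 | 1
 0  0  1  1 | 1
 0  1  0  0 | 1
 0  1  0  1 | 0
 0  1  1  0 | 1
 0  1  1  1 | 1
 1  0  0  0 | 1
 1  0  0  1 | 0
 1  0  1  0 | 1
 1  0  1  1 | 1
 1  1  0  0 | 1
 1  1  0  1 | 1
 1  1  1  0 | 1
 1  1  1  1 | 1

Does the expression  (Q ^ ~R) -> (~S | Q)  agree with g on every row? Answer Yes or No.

No

Check the formula against g row by row:
  P=0, Q=0, R=0, S=0: formula gives 1, g = 1 ✓
  P=0, Q=0, R=0, S=1: formula gives 0, g = 0 ✓
  P=0, Q=0, R=1, S=0: formula gives 1, g = 1 ✓
  P=0, Q=0, R=1, S=1: formula gives 1, g = 1 ✓
  …
  P=0, Q=1, R=0, S=1: formula gives 1, but g = 0 ✗
Row (0,1,0,1) is a counterexample, so the formula is not equivalent to g.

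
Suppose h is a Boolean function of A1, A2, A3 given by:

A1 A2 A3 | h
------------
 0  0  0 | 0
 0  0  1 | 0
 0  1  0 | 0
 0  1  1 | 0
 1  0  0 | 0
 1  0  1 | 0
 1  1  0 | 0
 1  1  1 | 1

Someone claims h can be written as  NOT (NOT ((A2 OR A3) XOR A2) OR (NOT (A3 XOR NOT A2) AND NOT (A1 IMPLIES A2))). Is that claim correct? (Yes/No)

No

Evaluate NOT (NOT ((A2 OR A3) XOR A2) OR (NOT (A3 XOR NOT A2) AND NOT (A1 IMPLIES A2))) on each row and compare to h:
  A1=0, A2=0, A3=0: formula gives 0, h = 0 ✓
  A1=0, A2=0, A3=1: formula gives 1, but h = 0 ✗
Row (0,0,1) is a counterexample, so the formula is not equivalent to h.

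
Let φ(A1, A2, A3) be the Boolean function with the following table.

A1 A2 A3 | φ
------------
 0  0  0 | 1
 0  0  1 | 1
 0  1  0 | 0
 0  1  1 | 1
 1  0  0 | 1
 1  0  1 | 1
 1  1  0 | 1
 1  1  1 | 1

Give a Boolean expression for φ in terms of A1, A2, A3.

φ(A1, A2, A3) = ((A1' · A2) · A3')'

φ is 0 on exactly one input, (0,1,0), whose minterm is ¬A1·A2·¬A3. So φ is the negation of that single conjunction.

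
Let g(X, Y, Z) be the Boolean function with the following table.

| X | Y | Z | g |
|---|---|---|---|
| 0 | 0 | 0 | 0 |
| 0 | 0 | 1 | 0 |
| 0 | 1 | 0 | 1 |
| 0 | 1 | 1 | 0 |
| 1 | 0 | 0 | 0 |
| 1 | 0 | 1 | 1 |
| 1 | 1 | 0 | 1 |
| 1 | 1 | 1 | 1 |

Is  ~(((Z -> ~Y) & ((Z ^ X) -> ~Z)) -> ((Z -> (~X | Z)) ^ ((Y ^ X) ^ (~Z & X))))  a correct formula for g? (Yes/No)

No

Test each input against both g and the formula:
  X=0, Y=0, Z=0: formula gives 0, g = 0 ✓
  X=0, Y=0, Z=1: formula gives 0, g = 0 ✓
  X=0, Y=1, Z=0: formula gives 1, g = 1 ✓
  X=0, Y=1, Z=1: formula gives 0, g = 0 ✓
  X=1, Y=0, Z=0: formula gives 0, g = 0 ✓
  …
  X=1, Y=1, Z=1: formula gives 0, but g = 1 ✗
A single disagreement suffices: at (1,1,1) they differ, so the formula does not compute g.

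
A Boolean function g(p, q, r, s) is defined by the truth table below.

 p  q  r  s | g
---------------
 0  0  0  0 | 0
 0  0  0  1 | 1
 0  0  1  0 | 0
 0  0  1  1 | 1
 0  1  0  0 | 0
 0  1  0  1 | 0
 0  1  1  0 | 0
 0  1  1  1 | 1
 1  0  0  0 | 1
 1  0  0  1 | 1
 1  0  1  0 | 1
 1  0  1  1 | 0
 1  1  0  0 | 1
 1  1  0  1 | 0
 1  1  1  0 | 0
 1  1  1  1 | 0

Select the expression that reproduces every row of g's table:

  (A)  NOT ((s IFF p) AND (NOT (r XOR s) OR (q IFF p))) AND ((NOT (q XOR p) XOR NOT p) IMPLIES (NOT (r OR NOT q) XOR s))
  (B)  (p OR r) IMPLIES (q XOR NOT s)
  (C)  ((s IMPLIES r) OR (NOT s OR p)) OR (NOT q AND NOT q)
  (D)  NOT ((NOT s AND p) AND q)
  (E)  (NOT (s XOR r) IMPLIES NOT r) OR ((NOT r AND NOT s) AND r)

(B) disagrees with g on (0,0,0,0) (formula → 1, table → 0); rule it out.
(C) disagrees with g on (0,0,0,0) (formula → 1, table → 0); rule it out.
(D) disagrees with g on (0,0,0,0) (formula → 1, table → 0); rule it out.
(E) disagrees with g on (0,0,0,0) (formula → 1, table → 0); rule it out.
That leaves (A). Evaluating it on every row reproduces the table of g exactly.

A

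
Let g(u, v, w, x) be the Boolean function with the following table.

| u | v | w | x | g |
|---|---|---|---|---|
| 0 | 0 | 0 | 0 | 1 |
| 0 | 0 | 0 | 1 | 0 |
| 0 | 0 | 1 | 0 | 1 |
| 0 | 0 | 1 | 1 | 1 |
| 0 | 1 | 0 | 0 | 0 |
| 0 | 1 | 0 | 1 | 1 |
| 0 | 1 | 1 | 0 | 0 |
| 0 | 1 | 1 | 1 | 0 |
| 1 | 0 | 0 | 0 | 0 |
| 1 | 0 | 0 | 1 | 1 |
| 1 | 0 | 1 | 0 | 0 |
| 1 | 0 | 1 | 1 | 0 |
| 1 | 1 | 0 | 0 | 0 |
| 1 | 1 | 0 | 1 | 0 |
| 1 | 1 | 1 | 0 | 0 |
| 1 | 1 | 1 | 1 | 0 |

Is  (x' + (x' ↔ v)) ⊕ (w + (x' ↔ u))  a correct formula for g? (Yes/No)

Evaluate (x' + (x' ↔ v)) ⊕ (w + (x' ↔ u)) on each row and compare to g:
  u=0, v=0, w=0, x=0: formula gives 1, g = 1 ✓
  u=0, v=0, w=0, x=1: formula gives 0, g = 0 ✓
  u=0, v=0, w=1, x=0: formula gives 0, but g = 1 ✗
Row (0,0,1,0) is a counterexample, so the formula is not equivalent to g.

No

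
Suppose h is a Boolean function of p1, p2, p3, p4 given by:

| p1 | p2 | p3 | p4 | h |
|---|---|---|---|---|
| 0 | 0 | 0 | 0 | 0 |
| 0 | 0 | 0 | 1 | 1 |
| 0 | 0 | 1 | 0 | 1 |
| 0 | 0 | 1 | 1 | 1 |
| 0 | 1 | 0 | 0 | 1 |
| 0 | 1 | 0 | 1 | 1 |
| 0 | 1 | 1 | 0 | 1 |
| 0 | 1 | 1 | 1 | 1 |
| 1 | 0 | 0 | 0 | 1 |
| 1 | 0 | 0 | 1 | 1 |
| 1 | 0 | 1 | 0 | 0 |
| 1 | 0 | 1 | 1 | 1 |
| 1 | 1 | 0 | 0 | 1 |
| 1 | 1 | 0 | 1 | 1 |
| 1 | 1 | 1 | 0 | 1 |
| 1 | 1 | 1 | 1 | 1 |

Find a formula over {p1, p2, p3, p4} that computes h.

h(p1, p2, p3, p4) = ¬((((¬p1 ∧ ¬p2) ∧ ¬p3) ∧ ¬p4) ∨ (((p1 ∧ ¬p2) ∧ p3) ∧ ¬p4))

h is 0 on only 2 rows — (0,0,0,0), (1,0,1,0). Writing each as a minterm (¬p1·¬p2·¬p3·¬p4, p1·¬p2·p3·¬p4) and OR-ing them characterizes exactly where h=0, so h is the negation of that disjunction.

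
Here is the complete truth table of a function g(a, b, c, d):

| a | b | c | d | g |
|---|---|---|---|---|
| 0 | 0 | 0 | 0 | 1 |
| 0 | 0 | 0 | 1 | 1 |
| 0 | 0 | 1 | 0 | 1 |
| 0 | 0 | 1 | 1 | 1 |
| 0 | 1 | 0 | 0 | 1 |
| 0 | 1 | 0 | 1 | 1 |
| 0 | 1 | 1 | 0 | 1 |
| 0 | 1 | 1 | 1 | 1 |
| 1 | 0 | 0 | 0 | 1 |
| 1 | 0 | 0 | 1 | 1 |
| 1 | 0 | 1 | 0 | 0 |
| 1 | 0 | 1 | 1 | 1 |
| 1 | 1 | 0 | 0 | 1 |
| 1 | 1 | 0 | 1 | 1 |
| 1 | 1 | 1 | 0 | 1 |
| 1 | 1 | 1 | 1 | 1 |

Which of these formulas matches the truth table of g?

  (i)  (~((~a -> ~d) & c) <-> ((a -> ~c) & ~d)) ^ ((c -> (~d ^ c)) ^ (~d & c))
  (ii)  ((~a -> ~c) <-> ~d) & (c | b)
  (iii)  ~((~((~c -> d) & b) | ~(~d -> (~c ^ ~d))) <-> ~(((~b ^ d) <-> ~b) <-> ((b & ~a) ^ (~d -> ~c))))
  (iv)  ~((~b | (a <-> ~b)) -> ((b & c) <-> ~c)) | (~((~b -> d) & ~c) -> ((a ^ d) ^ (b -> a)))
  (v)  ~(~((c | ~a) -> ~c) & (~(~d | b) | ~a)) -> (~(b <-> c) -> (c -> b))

v

(i) fails at (0,0,0,0): the formula yields 0, g is 1.
(ii) fails at (0,0,0,0): the formula yields 0, g is 1.
(iii) fails at (0,0,0,1): the formula yields 0, g is 1.
(iv) fails at (0,0,1,1): the formula yields 0, g is 1.
(v) is the remaining candidate, and it agrees with g on all 16 inputs.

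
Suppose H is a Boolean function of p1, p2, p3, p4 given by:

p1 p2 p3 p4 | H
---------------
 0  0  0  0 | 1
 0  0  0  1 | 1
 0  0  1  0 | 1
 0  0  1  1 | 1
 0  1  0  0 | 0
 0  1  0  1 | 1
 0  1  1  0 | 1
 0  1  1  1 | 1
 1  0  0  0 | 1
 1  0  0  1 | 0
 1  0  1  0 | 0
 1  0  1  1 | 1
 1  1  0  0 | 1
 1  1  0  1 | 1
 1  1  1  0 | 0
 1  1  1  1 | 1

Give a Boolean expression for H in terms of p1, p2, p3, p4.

The 0-rows are (0,1,0,0), (1,0,0,1), (1,0,1,0), (1,1,1,0). Take each as a conjunction (¬p1·p2·¬p3·¬p4, p1·¬p2·¬p3·p4, p1·¬p2·p3·¬p4, p1·p2·p3·¬p4), form their disjunction, and complement — that gives a formula that is 1 everywhere H is.

H(p1, p2, p3, p4) = ¬((((((¬p1 ∧ p2) ∧ ¬p3) ∧ ¬p4) ∨ (((p1 ∧ ¬p2) ∧ ¬p3) ∧ p4)) ∨ (((p1 ∧ ¬p2) ∧ p3) ∧ ¬p4)) ∨ (((p1 ∧ p2) ∧ p3) ∧ ¬p4))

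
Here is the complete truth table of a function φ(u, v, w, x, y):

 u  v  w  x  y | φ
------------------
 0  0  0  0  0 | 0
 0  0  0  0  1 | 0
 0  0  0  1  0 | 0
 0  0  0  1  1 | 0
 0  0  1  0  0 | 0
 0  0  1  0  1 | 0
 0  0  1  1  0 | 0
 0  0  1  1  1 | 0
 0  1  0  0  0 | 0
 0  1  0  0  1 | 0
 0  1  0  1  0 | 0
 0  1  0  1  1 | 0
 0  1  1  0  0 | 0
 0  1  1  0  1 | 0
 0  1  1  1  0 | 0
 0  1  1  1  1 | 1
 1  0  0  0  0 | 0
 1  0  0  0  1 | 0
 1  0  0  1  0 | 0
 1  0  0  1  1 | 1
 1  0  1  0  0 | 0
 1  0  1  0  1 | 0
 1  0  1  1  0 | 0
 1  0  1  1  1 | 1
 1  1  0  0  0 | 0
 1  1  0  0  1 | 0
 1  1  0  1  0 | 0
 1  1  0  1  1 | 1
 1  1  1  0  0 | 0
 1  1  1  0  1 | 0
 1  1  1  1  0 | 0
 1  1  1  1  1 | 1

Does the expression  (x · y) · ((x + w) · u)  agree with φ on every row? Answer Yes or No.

Test each input against both φ and the formula:
  u=0, v=0, w=0, x=0, y=0: formula gives 0, φ = 0 ✓
  u=0, v=0, w=0, x=0, y=1: formula gives 0, φ = 0 ✓
  u=0, v=0, w=0, x=1, y=0: formula gives 0, φ = 0 ✓
  u=0, v=0, w=0, x=1, y=1: formula gives 0, φ = 0 ✓
  …
  u=0, v=1, w=1, x=1, y=1: formula gives 0, but φ = 1 ✗
A single disagreement suffices: at (0,1,1,1,1) they differ, so the formula does not compute φ.

No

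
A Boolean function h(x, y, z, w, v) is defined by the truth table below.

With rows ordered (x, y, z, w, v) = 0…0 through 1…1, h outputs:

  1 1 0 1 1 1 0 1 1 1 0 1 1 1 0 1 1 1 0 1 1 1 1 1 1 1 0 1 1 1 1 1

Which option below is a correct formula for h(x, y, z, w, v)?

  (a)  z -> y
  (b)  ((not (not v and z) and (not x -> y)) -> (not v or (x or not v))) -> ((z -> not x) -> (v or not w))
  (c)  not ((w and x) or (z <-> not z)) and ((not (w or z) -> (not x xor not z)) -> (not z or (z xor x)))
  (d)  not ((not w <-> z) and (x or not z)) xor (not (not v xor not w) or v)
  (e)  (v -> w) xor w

(a) disagrees with h on (0,0,0,1,0) (formula → 1, table → 0); rule it out.
(c) disagrees with h on (0,0,0,1,0) (formula → 1, table → 0); rule it out.
(d) disagrees with h on (0,0,0,0,0) (formula → 0, table → 1); rule it out.
(e) disagrees with h on (0,0,0,0,1) (formula → 0, table → 1); rule it out.
(b) is the remaining candidate, and it agrees with h on all 32 inputs.

b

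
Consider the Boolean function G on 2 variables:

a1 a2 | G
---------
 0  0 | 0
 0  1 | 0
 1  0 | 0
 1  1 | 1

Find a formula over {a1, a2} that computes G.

The output is 1 only when every input is 1 — the AND of all inputs.

G(a1, a2) = a1 & a2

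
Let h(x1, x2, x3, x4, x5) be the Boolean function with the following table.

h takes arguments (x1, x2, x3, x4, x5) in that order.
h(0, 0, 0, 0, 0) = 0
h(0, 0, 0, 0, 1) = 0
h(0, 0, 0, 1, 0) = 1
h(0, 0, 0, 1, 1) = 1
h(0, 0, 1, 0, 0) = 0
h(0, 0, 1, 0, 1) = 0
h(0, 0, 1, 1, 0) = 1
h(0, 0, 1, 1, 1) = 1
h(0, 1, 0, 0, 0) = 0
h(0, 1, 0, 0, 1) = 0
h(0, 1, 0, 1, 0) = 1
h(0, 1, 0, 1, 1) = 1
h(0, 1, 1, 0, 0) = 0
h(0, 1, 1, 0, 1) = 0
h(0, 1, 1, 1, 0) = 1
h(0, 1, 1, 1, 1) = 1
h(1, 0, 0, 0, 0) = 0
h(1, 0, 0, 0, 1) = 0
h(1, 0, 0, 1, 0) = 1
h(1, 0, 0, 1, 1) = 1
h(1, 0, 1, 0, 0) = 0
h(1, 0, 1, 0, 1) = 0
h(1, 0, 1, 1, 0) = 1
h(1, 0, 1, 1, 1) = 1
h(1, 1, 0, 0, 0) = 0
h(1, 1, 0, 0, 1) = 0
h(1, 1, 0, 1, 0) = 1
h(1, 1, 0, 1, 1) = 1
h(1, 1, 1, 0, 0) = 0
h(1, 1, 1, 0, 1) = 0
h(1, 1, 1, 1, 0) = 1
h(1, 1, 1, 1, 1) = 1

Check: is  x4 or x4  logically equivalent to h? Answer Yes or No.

Yes

Test each input against both h and the formula:
  x1=0, x2=0, x3=0, x4=0, x5=0: formula gives 0, h = 0 ✓
  x1=0, x2=0, x3=0, x4=0, x5=1: formula gives 0, h = 0 ✓
  x1=0, x2=0, x3=0, x4=1, x5=0: formula gives 1, h = 1 ✓
  x1=0, x2=0, x3=0, x4=1, x5=1: formula gives 1, h = 1 ✓
  …and likewise for the remaining 28 rows.
Every row agrees, so the formula is equivalent.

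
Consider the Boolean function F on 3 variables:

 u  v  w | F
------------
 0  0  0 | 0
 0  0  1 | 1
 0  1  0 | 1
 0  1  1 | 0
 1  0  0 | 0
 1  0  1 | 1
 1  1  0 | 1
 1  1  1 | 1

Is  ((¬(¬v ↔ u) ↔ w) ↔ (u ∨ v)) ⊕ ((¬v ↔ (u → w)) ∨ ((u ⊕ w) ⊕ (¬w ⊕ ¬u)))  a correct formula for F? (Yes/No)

No

Test each input against both F and the formula:
  u=0, v=0, w=0: formula gives 0, F = 0 ✓
  u=0, v=0, w=1: formula gives 1, F = 1 ✓
  u=0, v=1, w=0: formula gives 1, F = 1 ✓
  u=0, v=1, w=1: formula gives 0, F = 0 ✓
  u=1, v=0, w=0: formula gives 1, but F = 0 ✗
Row (1,0,0) is a counterexample, so the formula is not equivalent to F.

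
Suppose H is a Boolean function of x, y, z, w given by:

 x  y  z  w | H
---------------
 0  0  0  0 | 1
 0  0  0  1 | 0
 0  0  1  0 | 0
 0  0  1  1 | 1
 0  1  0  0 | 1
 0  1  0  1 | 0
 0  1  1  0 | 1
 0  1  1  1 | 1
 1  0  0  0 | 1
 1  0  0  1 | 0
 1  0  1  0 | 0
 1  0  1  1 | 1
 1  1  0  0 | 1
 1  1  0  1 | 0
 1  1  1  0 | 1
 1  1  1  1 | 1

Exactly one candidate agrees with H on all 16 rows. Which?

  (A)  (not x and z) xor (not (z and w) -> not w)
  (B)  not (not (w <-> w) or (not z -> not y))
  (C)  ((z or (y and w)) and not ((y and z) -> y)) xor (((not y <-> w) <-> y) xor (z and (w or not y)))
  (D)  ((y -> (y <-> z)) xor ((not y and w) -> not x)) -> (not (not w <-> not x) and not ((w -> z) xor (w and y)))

(A) disagrees with H on (0,0,1,1) (formula → 0, table → 1); rule it out.
(B) disagrees with H on (0,0,0,0) (formula → 0, table → 1); rule it out.
(D) disagrees with H on (0,0,0,1) (formula → 1, table → 0); rule it out.
Only (C) survives; checking it on all 16 rows confirms it matches H.

C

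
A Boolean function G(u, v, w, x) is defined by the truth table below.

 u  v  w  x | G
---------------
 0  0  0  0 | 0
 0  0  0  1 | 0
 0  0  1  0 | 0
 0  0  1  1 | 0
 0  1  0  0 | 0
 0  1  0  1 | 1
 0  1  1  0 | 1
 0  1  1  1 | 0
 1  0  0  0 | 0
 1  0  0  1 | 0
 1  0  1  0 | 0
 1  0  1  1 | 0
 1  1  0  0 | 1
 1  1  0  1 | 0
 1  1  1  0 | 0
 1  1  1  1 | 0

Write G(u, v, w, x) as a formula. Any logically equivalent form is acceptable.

Collect the rows where G=1 — (0,1,0,1), (0,1,1,0), (1,1,0,0) — and write one minterm per row: ¬u·v·¬w·x, ¬u·v·w·¬x, u·v·¬w·¬x. Their union (logical OR) reproduces the table exactly.

G(u, v, w, x) = ((((not u and v) and not w) and x) or (((not u and v) and w) and not x)) or (((u and v) and not w) and not x)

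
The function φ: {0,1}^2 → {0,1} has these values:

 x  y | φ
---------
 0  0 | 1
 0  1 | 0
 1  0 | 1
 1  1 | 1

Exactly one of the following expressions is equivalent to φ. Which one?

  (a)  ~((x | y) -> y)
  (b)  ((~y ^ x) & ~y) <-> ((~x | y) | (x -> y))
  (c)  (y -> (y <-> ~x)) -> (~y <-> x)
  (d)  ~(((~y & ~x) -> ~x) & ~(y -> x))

(a) fails at (0,0): the formula yields 0, φ is 1.
(b) fails at (1,1): the formula yields 0, φ is 1.
(c) fails at (0,0): the formula yields 0, φ is 1.
Only (d) survives; checking it on all 4 rows confirms it matches φ.

d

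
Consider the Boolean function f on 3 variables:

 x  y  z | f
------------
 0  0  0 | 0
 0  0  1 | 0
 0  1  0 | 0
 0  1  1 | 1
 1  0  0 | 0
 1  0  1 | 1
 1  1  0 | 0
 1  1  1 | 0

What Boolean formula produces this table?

f(x, y, z) = ((¬x ∧ y) ∧ z) ∨ ((x ∧ ¬y) ∧ z)

The 1-rows are (0,1,1), (1,0,1). Each contributes one minterm — ¬x·y·z; x·¬y·z — and their disjunction is a sum-of-products form of f.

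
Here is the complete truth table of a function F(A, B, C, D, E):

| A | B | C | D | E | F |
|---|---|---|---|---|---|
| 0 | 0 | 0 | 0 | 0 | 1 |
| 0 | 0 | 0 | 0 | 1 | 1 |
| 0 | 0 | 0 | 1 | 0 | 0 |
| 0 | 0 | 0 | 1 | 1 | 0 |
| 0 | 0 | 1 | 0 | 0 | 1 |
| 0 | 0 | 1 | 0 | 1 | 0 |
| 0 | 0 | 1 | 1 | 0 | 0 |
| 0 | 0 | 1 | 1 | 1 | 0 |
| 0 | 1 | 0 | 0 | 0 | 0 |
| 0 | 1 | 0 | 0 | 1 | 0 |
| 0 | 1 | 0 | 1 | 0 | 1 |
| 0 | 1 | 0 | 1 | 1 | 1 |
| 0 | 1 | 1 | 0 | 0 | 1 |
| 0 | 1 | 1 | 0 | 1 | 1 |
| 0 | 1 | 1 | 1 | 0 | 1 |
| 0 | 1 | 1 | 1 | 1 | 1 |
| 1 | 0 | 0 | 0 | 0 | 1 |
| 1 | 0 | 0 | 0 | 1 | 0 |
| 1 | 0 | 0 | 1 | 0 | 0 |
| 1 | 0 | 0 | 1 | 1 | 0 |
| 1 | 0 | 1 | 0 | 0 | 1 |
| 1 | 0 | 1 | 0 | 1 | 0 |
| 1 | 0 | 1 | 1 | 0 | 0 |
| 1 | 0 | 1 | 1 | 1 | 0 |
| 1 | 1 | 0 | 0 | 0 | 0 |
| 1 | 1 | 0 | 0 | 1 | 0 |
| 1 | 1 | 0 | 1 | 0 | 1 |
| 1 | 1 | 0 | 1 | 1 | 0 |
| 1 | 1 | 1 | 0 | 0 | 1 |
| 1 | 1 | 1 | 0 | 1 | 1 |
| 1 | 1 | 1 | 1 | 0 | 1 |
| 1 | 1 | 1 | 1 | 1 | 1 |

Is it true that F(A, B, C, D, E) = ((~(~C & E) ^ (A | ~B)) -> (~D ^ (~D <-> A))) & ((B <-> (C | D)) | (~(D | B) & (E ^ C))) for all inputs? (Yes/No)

Yes

Test each input against both F and the formula:
  A=0, B=0, C=0, D=0, E=0: formula gives 1, F = 1 ✓
  A=0, B=0, C=0, D=0, E=1: formula gives 1, F = 1 ✓
  A=0, B=0, C=0, D=1, E=0: formula gives 0, F = 0 ✓
  A=0, B=0, C=0, D=1, E=1: formula gives 0, F = 0 ✓
  … (the remaining 28 rows also agree.)
No disagreement on any input; they are logically equivalent.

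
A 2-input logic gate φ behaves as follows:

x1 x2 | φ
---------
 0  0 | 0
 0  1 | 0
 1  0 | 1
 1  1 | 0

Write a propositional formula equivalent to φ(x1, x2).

1 only at (1,0): x1 AND NOT x2.

φ(x1, x2) = x1 & ~x2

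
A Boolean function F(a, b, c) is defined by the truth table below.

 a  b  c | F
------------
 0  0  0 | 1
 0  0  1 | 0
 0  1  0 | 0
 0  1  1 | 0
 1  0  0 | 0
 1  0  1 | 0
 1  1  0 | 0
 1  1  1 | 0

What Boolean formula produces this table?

F(a, b, c) = (¬a ∧ ¬b) ∧ ¬c

F is 1 on exactly one input, (0,0,0), whose minterm is ¬a·¬b·¬c. So F is just that conjunction.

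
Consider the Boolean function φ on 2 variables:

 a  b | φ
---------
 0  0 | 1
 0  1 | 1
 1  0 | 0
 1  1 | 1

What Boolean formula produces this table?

φ(a, b) = a -> b

This is a → b (false only at 1,0).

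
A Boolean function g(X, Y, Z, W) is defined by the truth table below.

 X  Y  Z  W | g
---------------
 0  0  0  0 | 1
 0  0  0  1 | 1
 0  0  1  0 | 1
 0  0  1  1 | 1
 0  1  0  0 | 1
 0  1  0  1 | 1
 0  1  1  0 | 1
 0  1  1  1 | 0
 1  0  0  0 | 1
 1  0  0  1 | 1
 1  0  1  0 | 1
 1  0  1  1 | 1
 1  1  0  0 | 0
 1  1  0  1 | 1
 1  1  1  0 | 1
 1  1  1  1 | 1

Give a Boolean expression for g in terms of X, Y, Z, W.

g(X, Y, Z, W) = not ((((not X and Y) and Z) and W) or (((X and Y) and not Z) and not W))

g is 0 on only 2 rows — (0,1,1,1), (1,1,0,0). Writing each as a minterm (¬X·Y·Z·W, X·Y·¬Z·¬W) and OR-ing them characterizes exactly where g=0, so g is the negation of that disjunction.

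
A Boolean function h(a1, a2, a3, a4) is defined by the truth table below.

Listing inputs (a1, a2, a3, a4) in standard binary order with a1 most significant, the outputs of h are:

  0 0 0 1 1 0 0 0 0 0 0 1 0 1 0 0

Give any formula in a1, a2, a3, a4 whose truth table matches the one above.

h(a1, a2, a3, a4) = (((((~a1 & ~a2) & a3) & a4) | (((~a1 & a2) & ~a3) & ~a4)) | (((a1 & ~a2) & a3) & a4)) | (((a1 & a2) & ~a3) & a4)

Collect the rows where h=1 — (0,0,1,1), (0,1,0,0), (1,0,1,1), (1,1,0,1) — and write one minterm per row: ¬a1·¬a2·a3·a4, ¬a1·a2·¬a3·¬a4, a1·¬a2·a3·a4, a1·a2·¬a3·a4. Their union (logical OR) reproduces the table exactly.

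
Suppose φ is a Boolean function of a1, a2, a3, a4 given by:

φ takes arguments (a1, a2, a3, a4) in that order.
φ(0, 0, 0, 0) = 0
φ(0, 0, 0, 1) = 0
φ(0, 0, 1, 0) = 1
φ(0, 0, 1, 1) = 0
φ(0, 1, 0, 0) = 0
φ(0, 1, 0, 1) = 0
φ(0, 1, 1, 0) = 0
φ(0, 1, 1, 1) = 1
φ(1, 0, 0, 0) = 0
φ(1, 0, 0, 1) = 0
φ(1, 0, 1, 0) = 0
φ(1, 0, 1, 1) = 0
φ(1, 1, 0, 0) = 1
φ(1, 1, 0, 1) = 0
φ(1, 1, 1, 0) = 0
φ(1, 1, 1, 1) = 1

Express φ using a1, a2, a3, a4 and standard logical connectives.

φ(a1, a2, a3, a4) = (((((not a1 and not a2) and a3) and not a4) or (((not a1 and a2) and a3) and a4)) or (((a1 and a2) and not a3) and not a4)) or (((a1 and a2) and a3) and a4)

Collect the rows where φ=1 — (0,0,1,0), (0,1,1,1), (1,1,0,0), (1,1,1,1) — and write one minterm per row: ¬a1·¬a2·a3·¬a4, ¬a1·a2·a3·a4, a1·a2·¬a3·¬a4, a1·a2·a3·a4. Their union (logical OR) reproduces the table exactly.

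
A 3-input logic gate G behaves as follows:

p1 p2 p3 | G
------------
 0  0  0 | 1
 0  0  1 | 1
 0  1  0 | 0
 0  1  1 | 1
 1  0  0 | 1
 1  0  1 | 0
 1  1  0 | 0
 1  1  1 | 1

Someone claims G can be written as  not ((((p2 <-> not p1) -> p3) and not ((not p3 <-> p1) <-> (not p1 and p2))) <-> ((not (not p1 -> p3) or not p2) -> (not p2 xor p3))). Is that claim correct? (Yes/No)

Yes

Test each input against both G and the formula:
  p1=0, p2=0, p3=0: formula gives 1, G = 1 ✓
  p1=0, p2=0, p3=1: formula gives 1, G = 1 ✓
  p1=0, p2=1, p3=0: formula gives 0, G = 0 ✓
  p1=0, p2=1, p3=1: formula gives 1, G = 1 ✓
  p1=1, p2=0, p3=0: formula gives 1, G = 1 ✓
  … (the remaining 3 rows also agree.)
All 8 rows match — the expression computes G exactly.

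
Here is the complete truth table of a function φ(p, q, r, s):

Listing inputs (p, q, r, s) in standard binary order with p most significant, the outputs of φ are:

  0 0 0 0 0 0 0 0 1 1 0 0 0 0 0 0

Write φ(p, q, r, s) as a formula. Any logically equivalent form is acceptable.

φ(p, q, r, s) = (((p ∧ ¬q) ∧ ¬r) ∧ ¬s) ∨ (((p ∧ ¬q) ∧ ¬r) ∧ s)

φ=1 on 2 inputs: (1,0,0,0), (1,0,0,1). Reading each as a conjunction of literals (p·¬q·¬r·¬s, p·¬q·¬r·s) and taking the OR gives the canonical DNF.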